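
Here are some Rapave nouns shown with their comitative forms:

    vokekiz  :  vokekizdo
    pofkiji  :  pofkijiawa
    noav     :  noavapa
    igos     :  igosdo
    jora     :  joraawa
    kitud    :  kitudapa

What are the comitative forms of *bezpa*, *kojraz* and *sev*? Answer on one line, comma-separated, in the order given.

The alternation tracks the final sound of the stem — -do when the stem ends in a sibilant (*vokekiz*, *igos*); -apa when the stem ends in a non-sibilant consonant (*noav*, *kitud*); -awa when the stem ends in a vowel (*pofkiji*, *jora*).
Since the final sound of *bezpa* is /a/ (a vowel), it takes -awa, giving *bezpaawa*.
The final sound of *kojraz* is /z/, which is a sibilant, so the suffix is -do, giving *kojrazdo*.
*sev*: final sound = /v/, a non-sibilant consonant → -apa → *sevapa*.

bezpaawa, kojrazdo, sevapa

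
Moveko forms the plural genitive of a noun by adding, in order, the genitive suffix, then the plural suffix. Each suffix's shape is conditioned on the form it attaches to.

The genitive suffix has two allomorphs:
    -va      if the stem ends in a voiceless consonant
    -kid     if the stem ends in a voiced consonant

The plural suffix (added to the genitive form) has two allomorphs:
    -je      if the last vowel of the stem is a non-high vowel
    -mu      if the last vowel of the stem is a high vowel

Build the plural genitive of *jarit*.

*jarit*: final consonant = /t/, voiceless → -va → *jaritva*.
The genitive form *jaritva* — last vowel /a/ (a non-high vowel) → -je → *jaritvaje*.

jaritvaje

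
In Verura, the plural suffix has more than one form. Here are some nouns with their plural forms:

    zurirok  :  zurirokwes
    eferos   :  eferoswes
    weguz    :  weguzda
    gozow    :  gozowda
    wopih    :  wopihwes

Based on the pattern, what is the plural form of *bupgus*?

bupguswes

The suffix is conditioned by the final consonant: -wes when the stem ends in a voiceless consonant (*zurirok*, *eferos*, *wopih*); -da when the stem ends in a voiced consonant (*weguz*, *gozow*).
The final consonant of *bupgus* is /s/, which is voiceless, so the suffix is -wes, giving *bupguswes*.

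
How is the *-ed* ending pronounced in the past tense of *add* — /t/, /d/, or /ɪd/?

The stem *add* ends in /t/ or /d/.
The -ed suffix is realized as /ɪd/ after /t, d/; as /t/ after other voiceless consonants; and as /d/ after other voiced sounds.
So -ed on *add* is pronounced /ɪd/.

/ɪd/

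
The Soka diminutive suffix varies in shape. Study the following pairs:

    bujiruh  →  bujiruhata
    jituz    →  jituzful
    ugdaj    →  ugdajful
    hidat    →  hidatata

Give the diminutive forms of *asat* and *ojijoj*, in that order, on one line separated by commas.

The suffix is conditioned by the final consonant: -ata when the stem ends in a voiceless consonant (*bujiruh*, *hidat*); -ful when the stem ends in a voiced consonant (*jituz*, *ugdaj*).
*asat* — final consonant /t/ (voiceless) → -ata → *asatata*.
The final consonant of *ojijoj* is /j/, which is voiced, so the suffix is -ful, giving *ojijojful*.

asatata, ojijojful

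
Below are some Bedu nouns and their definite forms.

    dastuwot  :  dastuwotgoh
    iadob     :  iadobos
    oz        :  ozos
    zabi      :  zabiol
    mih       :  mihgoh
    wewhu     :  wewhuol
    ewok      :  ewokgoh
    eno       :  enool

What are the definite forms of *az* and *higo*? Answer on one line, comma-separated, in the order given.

azos, higool

The alternation tracks the final sound of the stem — -goh when the stem ends in a voiceless consonant (*dastuwot*, *mih*, *ewok*); -os when the stem ends in a voiced consonant (*iadob*, *oz*); -ol when the stem ends in a vowel (*zabi*, *wewhu*, *eno*).
*az*: final sound = /z/, a voiced consonant → -os → *azos*.
The final sound of *higo* is /o/, which is a vowel, so the suffix is -ol, giving *higool*.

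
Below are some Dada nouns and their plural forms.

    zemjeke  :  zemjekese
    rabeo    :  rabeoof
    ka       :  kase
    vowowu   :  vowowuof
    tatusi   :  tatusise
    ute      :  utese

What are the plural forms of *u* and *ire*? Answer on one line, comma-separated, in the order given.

The alternation tracks the last vowel of the stem — -of when the last vowel of the stem is a rounded vowel (*rabeo*, *vowowu*); -se when the last vowel of the stem is an unrounded vowel (*zemjeke*, *ka*, *tatusi*, *ute*).
*u* — last vowel /u/ (a rounded vowel) → -of → *uof*.
The last vowel of *ire* is /e/, which is an unrounded vowel, so the suffix is -se, giving *irese*.

uof, irese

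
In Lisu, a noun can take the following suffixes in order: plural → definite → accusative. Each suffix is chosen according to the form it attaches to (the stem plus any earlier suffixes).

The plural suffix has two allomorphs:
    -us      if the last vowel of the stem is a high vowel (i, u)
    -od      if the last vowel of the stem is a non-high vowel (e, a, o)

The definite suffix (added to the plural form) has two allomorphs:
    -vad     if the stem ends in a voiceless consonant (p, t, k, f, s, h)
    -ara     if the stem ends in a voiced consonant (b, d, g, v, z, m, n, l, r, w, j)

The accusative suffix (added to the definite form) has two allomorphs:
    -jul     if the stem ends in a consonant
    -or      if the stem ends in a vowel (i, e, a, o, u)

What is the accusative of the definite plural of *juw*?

The last vowel of *juw* is /u/, which is a high vowel, so the plural suffix is -us, giving *juwus*.
Since the final consonant of the plural form *juwus* is /s/ (voiceless), it takes -vad, giving *juwusvad*.
Since the final sound of the definite form *juwusvad* is /d/ (a consonant), it takes -jul, giving *juwusvadjul*.

juwusvadjul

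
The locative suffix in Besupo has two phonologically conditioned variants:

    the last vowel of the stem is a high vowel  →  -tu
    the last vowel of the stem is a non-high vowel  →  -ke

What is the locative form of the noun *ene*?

*ene* — last vowel /e/ (a non-high vowel) → -ke → *eneke*.

eneke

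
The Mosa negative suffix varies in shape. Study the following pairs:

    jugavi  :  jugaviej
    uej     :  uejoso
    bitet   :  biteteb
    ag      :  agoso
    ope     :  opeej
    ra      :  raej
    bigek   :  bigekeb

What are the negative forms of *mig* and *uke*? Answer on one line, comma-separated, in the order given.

migoso, ukeej

Looking at the final sound of each stem: -eb when the stem ends in a voiceless consonant (*bitet*, *bigek*); -oso when the stem ends in a voiced consonant (*uej*, *ag*); -ej when the stem ends in a vowel (*jugavi*, *ope*, *ra*).
Since the final sound of *mig* is /g/ (a voiced consonant), it takes -oso, giving *migoso*.
*uke* — final sound /e/ (a vowel) → -ej → *ukeej*.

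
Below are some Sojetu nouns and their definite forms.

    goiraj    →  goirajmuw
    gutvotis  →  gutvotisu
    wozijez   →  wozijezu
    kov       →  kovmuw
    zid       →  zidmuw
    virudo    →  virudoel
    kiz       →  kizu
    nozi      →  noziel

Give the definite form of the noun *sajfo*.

sajfoel

The suffix is conditioned by the final sound: -u when the stem ends in a sibilant (*gutvotis*, *wozijez*, *kiz*); -muw when the stem ends in a non-sibilant consonant (*goiraj*, *kov*, *zid*); -el when the stem ends in a vowel (*virudo*, *nozi*).
Since the final sound of *sajfo* is /o/ (a vowel), it takes -el, giving *sajfoel*.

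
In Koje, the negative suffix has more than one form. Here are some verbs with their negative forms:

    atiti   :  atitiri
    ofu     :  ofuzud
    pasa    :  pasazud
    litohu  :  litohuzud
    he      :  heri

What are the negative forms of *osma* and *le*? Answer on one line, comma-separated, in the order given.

osmazud, leri

The pattern is front/back vowel harmony: -ri when the last vowel of the stem is a front vowel (*atiti*, *he*); -zud when the last vowel of the stem is a back vowel (*ofu*, *pasa*, *litohu*).
*osma* — last vowel /a/ (a back vowel) → -zud → *osmazud*.
The last vowel of *le* is /e/, which is a front vowel, so the suffix is -ri, giving *leri*.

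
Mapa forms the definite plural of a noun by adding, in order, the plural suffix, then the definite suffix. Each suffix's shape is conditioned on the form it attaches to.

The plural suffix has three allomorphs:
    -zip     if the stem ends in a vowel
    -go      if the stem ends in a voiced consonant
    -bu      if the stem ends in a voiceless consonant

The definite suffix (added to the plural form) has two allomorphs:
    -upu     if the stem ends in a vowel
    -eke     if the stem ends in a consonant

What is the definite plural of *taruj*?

*taruj*: final sound = /j/, a voiced consonant → -go → *tarujgo*.
The plural form *tarujgo*: final sound = /o/, a vowel → -upu → *tarujgoupu*.

tarujgoupu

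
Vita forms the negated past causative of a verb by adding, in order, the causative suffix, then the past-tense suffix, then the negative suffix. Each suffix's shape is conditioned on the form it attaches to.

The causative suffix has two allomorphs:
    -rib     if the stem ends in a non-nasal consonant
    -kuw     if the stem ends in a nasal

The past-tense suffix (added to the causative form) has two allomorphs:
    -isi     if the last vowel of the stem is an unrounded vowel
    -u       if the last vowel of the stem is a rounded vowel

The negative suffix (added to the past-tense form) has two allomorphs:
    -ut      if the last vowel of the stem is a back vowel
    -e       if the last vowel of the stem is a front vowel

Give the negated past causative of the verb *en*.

enkuwuut

*en* — final consonant /n/ (a nasal) → -kuw → *enkuw*.
The causative form *enkuw* — last vowel /u/ (a rounded vowel) → -u → *enkuwu*.
The past-tense form *enkuwu* — last vowel /u/ (a back vowel) → -ut → *enkuwuut*.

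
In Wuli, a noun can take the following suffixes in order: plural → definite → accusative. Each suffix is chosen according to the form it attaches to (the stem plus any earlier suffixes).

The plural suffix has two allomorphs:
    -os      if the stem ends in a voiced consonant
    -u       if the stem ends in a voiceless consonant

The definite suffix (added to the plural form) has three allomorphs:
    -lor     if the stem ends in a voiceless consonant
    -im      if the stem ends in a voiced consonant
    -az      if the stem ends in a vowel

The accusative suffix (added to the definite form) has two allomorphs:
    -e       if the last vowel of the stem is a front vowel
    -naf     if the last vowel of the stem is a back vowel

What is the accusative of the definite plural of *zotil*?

*zotil*: final consonant = /l/, voiced → -os → *zotilos*.
The plural form *zotilos* — final sound /s/ (a voiceless consonant) → -lor → *zotiloslor*.
The definite form *zotiloslor* — last vowel /o/ (a back vowel) → -naf → *zotiloslornaf*.

zotiloslornaf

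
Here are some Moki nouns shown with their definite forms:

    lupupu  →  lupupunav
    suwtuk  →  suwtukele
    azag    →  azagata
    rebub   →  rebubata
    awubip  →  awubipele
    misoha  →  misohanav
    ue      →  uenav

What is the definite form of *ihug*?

The alternation tracks the final sound of the stem — -ele when the stem ends in a voiceless consonant (*suwtuk*, *awubip*); -ata when the stem ends in a voiced consonant (*azag*, *rebub*); -nav when the stem ends in a vowel (*lupupu*, *misoha*, *ue*).
*ihug*: final sound = /g/, a voiced consonant → -ata → *ihugata*.

ihugata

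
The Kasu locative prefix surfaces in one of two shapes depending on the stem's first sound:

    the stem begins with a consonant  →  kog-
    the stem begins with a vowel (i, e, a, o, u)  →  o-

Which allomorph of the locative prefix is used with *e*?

o-

Since the first sound of *e* is /e/ (a vowel), it takes o-.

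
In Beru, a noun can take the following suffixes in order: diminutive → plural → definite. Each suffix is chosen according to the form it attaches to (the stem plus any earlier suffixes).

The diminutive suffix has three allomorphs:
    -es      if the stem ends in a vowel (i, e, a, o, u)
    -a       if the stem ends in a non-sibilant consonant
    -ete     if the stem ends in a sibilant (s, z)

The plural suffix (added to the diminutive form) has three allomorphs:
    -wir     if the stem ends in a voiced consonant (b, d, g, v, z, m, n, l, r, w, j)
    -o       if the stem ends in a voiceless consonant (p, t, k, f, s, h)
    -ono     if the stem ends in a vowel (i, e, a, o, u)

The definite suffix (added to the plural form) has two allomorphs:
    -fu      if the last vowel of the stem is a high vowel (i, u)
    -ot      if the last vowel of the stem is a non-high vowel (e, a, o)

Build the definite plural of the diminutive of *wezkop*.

*wezkop* — final sound /p/ (a non-sibilant consonant) → -a → *wezkopa*.
The diminutive form *wezkopa* — final sound /a/ (a vowel) → -ono → *wezkopaono*.
Since the last vowel of the plural form *wezkopaono* is /o/ (a non-high vowel), it takes -ot, giving *wezkopaonoot*.

wezkopaonoot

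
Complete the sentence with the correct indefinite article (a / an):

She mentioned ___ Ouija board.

a

The indefinite article is chosen by the initial *sound* of the following word, not its spelling.
*Ouija* begins with the sound /wiː/ (pronounced /ˈwiːdʒə/) — a consonant sound.
So the article is *a*: She mentioned a Ouija board.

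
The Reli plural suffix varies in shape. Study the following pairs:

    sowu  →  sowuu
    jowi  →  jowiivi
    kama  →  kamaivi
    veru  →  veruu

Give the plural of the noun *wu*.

wuu

The pattern is rounding harmony: -u when the last vowel of the stem is a rounded vowel (*sowu*, *veru*); -ivi when the last vowel of the stem is an unrounded vowel (*jowi*, *kama*).
The last vowel of *wu* is /u/, which is a rounded vowel, so the suffix is -u, giving *wuu*.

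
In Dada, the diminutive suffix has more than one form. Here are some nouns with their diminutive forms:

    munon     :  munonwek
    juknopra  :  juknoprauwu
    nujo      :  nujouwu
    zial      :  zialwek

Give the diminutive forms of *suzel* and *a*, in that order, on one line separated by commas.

The suffix is conditioned by the final sound: -wek when the stem ends in a consonant (*munon*, *zial*); -uwu when the stem ends in a vowel (*juknopra*, *nujo*).
The final sound of *suzel* is /l/, which is a consonant, so the suffix is -wek, giving *suzelwek*.
*a* — final sound /a/ (a vowel) → -uwu → *auwu*.

suzelwek, auwu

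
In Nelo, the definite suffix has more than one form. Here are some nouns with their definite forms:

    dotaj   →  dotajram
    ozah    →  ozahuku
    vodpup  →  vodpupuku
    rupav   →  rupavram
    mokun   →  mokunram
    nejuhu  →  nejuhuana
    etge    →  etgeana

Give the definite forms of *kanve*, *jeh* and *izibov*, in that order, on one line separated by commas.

Looking at the final sound of each stem: -uku when the stem ends in a voiceless consonant (*ozah*, *vodpup*); -ram when the stem ends in a voiced consonant (*dotaj*, *rupav*, *mokun*); -ana when the stem ends in a vowel (*nejuhu*, *etge*).
*kanve*: final sound = /e/, a vowel → -ana → *kanveana*.
*jeh* — final sound /h/ (a voiceless consonant) → -uku → *jehuku*.
*izibov* — final sound /v/ (a voiced consonant) → -ram → *izibovram*.

kanveana, jehuku, izibovram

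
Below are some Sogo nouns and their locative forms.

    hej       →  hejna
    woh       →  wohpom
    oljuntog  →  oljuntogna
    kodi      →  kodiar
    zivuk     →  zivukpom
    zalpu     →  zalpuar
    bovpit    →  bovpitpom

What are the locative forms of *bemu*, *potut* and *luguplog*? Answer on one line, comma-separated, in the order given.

The pattern is voicing of the final sound: -pom when the stem ends in a voiceless consonant (*woh*, *zivuk*, *bovpit*); -na when the stem ends in a voiced consonant (*hej*, *oljuntog*); -ar when the stem ends in a vowel (*kodi*, *zalpu*).
*bemu* — final sound /u/ (a vowel) → -ar → *bemuar*.
*potut*: final sound = /t/, a voiceless consonant → -pom → *potutpom*.
Since the final sound of *luguplog* is /g/ (a voiced consonant), it takes -na, giving *luguplogna*.

bemuar, potutpom, luguplogna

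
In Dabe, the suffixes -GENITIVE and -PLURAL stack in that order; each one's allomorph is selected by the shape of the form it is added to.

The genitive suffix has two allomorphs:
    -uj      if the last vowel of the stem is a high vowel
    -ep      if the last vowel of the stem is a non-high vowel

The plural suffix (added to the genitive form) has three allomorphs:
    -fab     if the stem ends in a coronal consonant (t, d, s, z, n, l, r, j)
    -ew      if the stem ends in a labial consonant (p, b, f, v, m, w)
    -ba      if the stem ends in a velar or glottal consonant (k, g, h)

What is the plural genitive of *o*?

oepew

The last vowel of *o* is /o/, which is a non-high vowel, so the genitive suffix is -ep, giving *oep*.
The genitive form *oep* — final consonant /p/ (labial) → -ew → *oepew*.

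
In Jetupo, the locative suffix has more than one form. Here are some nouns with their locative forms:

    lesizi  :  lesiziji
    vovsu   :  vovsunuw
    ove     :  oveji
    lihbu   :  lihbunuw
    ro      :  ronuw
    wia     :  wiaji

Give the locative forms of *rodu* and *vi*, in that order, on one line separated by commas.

Looking at the last vowel of each stem: -nuw when the last vowel of the stem is a rounded vowel (*vovsu*, *lihbu*, *ro*); -ji when the last vowel of the stem is an unrounded vowel (*lesizi*, *ove*, *wia*).
*rodu* — last vowel /u/ (a rounded vowel) → -nuw → *rodunuw*.
*vi* — last vowel /i/ (an unrounded vowel) → -ji → *viji*.

rodunuw, viji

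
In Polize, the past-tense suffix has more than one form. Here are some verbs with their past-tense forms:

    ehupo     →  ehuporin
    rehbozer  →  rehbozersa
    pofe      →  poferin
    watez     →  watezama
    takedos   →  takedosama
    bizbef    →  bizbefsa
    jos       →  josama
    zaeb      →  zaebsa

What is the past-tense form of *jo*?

jorin

The suffix is conditioned by the final sound: -ama when the stem ends in a sibilant (*watez*, *takedos*, *jos*); -sa when the stem ends in a non-sibilant consonant (*rehbozer*, *bizbef*, *zaeb*); -rin when the stem ends in a vowel (*ehupo*, *pofe*).
Since the final sound of *jo* is /o/ (a vowel), it takes -rin, giving *jorin*.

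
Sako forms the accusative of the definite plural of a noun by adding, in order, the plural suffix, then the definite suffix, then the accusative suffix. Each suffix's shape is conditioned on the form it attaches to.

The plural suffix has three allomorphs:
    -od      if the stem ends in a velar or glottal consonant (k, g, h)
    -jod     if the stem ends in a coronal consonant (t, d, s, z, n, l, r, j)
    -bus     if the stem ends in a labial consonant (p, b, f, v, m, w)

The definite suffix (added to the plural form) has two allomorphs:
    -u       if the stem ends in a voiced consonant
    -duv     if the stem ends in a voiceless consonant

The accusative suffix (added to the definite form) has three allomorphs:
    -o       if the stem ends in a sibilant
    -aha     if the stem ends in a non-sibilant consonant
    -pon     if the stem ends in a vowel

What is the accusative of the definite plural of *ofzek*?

ofzekodupon

*ofzek* — final consonant /k/ (velar/glottal) → -od → *ofzekod*.
The plural form *ofzekod* — final consonant /d/ (voiced) → -u → *ofzekodu*.
Since the final sound of the definite form *ofzekodu* is /u/ (a vowel), it takes -pon, giving *ofzekodupon*.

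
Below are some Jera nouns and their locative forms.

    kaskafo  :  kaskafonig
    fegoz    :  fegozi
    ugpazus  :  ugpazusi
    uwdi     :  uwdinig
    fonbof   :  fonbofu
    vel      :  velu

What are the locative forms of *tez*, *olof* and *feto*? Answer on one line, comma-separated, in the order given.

tezi, olofu, fetonig

The pattern is sibilance of the final sound: -i when the stem ends in a sibilant (*fegoz*, *ugpazus*); -u when the stem ends in a non-sibilant consonant (*fonbof*, *vel*); -nig when the stem ends in a vowel (*kaskafo*, *uwdi*).
*tez*: final sound = /z/, a sibilant → -i → *tezi*.
*olof*: final sound = /f/, a non-sibilant consonant → -u → *olofu*.
Since the final sound of *feto* is /o/ (a vowel), it takes -nig, giving *fetonig*.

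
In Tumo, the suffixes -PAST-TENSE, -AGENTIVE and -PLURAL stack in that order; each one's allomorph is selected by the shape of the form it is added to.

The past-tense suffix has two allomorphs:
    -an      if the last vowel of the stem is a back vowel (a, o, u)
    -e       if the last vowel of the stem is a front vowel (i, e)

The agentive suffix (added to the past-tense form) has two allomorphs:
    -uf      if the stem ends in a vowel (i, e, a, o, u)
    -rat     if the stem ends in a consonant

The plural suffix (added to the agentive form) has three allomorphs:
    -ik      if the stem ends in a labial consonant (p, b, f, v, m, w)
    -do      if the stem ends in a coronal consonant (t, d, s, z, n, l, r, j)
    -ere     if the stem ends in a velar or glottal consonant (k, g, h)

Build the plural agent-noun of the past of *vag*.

*vag* — last vowel /a/ (a back vowel) → -an → *vagan*.
The final sound of the past-tense form *vagan* is /n/, which is a consonant, so the agentive suffix is -rat, giving *vaganrat*.
The agentive form *vaganrat* — final consonant /t/ (coronal) → -do → *vaganratdo*.

vaganratdo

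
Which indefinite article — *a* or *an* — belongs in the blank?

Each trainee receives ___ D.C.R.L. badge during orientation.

The indefinite article is chosen by the initial *sound* of the following word, not its spelling.
The initialism *D.C.R.L.* is read letter by letter; the first letter, D, is pronounced /diː/, which begins with a consonant sound.
So the article is *a*: Each trainee receives a D.C.R.L. badge during orientation.

a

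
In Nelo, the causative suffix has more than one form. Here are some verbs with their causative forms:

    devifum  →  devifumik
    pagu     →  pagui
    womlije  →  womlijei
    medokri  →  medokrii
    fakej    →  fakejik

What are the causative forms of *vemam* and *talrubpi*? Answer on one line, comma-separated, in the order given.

vemamik, talrubpii

The alternation tracks the final sound of the stem — -ik when the stem ends in a consonant (*devifum*, *fakej*); -i when the stem ends in a vowel (*pagu*, *womlije*, *medokri*).
Since the final sound of *vemam* is /m/ (a consonant), it takes -ik, giving *vemamik*.
Since the final sound of *talrubpi* is /i/ (a vowel), it takes -i, giving *talrubpii*.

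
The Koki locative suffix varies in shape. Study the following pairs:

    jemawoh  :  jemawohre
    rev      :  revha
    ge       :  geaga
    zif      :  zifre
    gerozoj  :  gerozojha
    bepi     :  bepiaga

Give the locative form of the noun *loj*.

The pattern is voicing of the final sound: -re when the stem ends in a voiceless consonant (*jemawoh*, *zif*); -ha when the stem ends in a voiced consonant (*rev*, *gerozoj*); -aga when the stem ends in a vowel (*ge*, *bepi*).
*loj*: final sound = /j/, a voiced consonant → -ha → *lojha*.

lojha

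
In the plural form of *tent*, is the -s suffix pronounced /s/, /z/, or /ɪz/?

/s/

The stem *tent* ends in a voiceless non-sibilant consonant.
The plural suffix surfaces as /ɪz/ after sibilants, /s/ after other voiceless consonants, and /z/ after other voiced sounds.
So the plural -s on *tent* is pronounced /s/.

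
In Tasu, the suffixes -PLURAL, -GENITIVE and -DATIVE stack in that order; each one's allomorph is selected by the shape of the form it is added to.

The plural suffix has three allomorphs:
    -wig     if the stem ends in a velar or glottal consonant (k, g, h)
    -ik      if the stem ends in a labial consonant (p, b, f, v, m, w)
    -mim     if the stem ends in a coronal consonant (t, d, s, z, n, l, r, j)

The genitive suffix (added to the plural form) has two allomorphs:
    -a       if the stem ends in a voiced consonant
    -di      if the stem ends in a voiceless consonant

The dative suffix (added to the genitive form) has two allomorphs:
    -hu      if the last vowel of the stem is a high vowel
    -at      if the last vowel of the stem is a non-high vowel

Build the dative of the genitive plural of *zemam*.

zemamikdihu

The final consonant of *zemam* is /m/, which is labial, so the plural suffix is -ik, giving *zemamik*.
The final consonant of the plural form *zemamik* is /k/, which is voiceless, so the genitive suffix is -di, giving *zemamikdi*.
The last vowel of the genitive form *zemamikdi* is /i/, which is a high vowel, so the dative suffix is -hu, giving *zemamikdihu*.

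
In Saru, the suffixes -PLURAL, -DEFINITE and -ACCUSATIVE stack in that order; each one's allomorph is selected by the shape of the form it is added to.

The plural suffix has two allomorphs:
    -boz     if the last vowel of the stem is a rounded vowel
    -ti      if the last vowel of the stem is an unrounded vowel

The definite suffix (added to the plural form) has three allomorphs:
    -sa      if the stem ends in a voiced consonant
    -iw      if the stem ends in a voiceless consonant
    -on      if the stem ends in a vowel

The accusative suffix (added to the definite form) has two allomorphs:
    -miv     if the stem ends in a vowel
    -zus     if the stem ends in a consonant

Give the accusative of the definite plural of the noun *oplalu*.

Since the last vowel of *oplalu* is /u/ (a rounded vowel), it takes -boz, giving *oplaluboz*.
The final sound of the plural form *oplaluboz* is /z/, which is a voiced consonant, so the definite suffix is -sa, giving *oplalubozsa*.
The final sound of the definite form *oplalubozsa* is /a/, which is a vowel, so the accusative suffix is -miv, giving *oplalubozsamiv*.

oplalubozsamiv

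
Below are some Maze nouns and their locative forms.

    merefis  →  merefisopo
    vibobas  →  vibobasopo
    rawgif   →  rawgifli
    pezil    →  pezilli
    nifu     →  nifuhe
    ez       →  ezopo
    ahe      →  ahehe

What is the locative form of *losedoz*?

The alternation tracks the final sound of the stem — -opo when the stem ends in a sibilant (*merefis*, *vibobas*, *ez*); -li when the stem ends in a non-sibilant consonant (*rawgif*, *pezil*); -he when the stem ends in a vowel (*nifu*, *ahe*).
The final sound of *losedoz* is /z/, which is a sibilant, so the suffix is -opo, giving *losedozopo*.

losedozopo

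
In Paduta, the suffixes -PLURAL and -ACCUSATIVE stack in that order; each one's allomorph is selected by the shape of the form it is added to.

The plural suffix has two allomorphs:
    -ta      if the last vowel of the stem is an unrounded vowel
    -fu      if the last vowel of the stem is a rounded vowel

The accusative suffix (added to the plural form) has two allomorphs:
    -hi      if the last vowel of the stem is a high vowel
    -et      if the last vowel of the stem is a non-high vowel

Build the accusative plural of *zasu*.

zasufuhi

*zasu*: last vowel = /u/, a rounded vowel → -fu → *zasufu*.
The last vowel of the plural form *zasufu* is /u/, which is a high vowel, so the accusative suffix is -hi, giving *zasufuhi*.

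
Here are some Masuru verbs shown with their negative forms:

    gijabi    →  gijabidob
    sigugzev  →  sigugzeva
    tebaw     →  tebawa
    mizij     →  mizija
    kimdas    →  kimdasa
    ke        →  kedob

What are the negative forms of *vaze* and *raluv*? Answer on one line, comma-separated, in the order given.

The pattern is consonant vs. vowel: -a when the stem ends in a consonant (*sigugzev*, *tebaw*, *mizij*, *kimdas*); -dob when the stem ends in a vowel (*gijabi*, *ke*).
Since the final sound of *vaze* is /e/ (a vowel), it takes -dob, giving *vazedob*.
Since the final sound of *raluv* is /v/ (a consonant), it takes -a, giving *raluva*.

vazedob, raluva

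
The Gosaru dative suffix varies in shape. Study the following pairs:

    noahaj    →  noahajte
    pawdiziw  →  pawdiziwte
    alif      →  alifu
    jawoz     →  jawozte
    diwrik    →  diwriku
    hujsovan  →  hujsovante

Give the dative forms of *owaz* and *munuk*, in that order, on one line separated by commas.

owazte, munuku

The pattern is voicing of the final consonant: -u when the stem ends in a voiceless consonant (*alif*, *diwrik*); -te when the stem ends in a voiced consonant (*noahaj*, *pawdiziw*, *jawoz*, *hujsovan*).
*owaz* — final consonant /z/ (voiced) → -te → *owazte*.
Since the final consonant of *munuk* is /k/ (voiceless), it takes -u, giving *munuku*.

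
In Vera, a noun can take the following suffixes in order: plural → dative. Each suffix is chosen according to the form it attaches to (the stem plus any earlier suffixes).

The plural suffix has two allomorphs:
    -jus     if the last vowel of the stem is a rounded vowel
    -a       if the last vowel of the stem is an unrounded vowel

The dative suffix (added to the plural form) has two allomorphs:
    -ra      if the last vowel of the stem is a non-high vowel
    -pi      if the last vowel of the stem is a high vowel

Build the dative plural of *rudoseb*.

rudosebara

The last vowel of *rudoseb* is /e/, which is an unrounded vowel, so the plural suffix is -a, giving *rudoseba*.
The plural form *rudoseba* — last vowel /a/ (a non-high vowel) → -ra → *rudosebara*.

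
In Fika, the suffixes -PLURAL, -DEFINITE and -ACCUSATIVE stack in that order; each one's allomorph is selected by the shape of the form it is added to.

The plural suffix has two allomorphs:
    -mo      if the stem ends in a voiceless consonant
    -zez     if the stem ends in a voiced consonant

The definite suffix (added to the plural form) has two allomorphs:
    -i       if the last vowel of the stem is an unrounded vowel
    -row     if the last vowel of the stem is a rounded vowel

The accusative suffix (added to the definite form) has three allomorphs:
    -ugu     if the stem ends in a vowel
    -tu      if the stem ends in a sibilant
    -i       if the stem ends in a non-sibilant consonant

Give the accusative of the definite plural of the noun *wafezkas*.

*wafezkas*: final consonant = /s/, voiceless → -mo → *wafezkasmo*.
Since the last vowel of the plural form *wafezkasmo* is /o/ (a rounded vowel), it takes -row, giving *wafezkasmorow*.
The definite form *wafezkasmorow* — final sound /w/ (a non-sibilant consonant) → -i → *wafezkasmorowi*.

wafezkasmorowi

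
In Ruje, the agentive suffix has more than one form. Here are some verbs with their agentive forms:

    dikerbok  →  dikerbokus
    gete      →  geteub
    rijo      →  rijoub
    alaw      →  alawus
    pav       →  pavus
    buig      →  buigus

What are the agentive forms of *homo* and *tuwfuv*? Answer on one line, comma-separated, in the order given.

The suffix is conditioned by the final sound: -us when the stem ends in a consonant (*dikerbok*, *alaw*, *pav*, *buig*); -ub when the stem ends in a vowel (*gete*, *rijo*).
*homo*: final sound = /o/, a vowel → -ub → *homoub*.
*tuwfuv* — final sound /v/ (a consonant) → -us → *tuwfuvus*.

homoub, tuwfuvus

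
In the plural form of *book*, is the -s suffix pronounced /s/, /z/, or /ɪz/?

/s/

The stem *book* ends in a voiceless non-sibilant consonant.
The plural suffix surfaces as /ɪz/ after sibilants, /s/ after other voiceless consonants, and /z/ after other voiced sounds.
So the plural -s on *book* is pronounced /s/.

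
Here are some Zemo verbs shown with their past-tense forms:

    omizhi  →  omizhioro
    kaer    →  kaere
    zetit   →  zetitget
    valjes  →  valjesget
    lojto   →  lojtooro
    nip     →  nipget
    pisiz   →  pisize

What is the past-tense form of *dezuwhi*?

dezuwhioro

Looking at the final sound of each stem: -get when the stem ends in a voiceless consonant (*zetit*, *valjes*, *nip*); -e when the stem ends in a voiced consonant (*kaer*, *pisiz*); -oro when the stem ends in a vowel (*omizhi*, *lojto*).
*dezuwhi*: final sound = /i/, a vowel → -oro → *dezuwhioro*.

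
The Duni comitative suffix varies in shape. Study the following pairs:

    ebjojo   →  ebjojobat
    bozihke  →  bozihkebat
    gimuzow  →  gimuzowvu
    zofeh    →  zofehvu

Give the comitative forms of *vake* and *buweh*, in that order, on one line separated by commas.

Looking at the final sound of each stem: -vu when the stem ends in a consonant (*gimuzow*, *zofeh*); -bat when the stem ends in a vowel (*ebjojo*, *bozihke*).
*vake* — final sound /e/ (a vowel) → -bat → *vakebat*.
*buweh* — final sound /h/ (a consonant) → -vu → *buwehvu*.

vakebat, buwehvu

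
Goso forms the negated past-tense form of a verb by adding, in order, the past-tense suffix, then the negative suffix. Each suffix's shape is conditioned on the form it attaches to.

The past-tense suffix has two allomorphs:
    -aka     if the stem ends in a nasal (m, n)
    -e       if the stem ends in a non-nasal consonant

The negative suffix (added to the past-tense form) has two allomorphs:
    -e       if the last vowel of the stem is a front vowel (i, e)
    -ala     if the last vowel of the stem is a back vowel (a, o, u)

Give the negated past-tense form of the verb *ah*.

Since the final consonant of *ah* is /h/ (non-nasal), it takes -e, giving *ahe*.
The past-tense form *ahe* — last vowel /e/ (a front vowel) → -e → *ahee*.

ahee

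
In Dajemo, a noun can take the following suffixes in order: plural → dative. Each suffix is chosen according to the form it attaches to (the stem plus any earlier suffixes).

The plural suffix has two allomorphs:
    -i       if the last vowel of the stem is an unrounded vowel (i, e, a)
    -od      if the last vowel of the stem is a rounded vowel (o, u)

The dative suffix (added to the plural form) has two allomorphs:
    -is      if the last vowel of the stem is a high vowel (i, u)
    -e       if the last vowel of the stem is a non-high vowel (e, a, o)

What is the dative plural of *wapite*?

*wapite*: last vowel = /e/, an unrounded vowel → -i → *wapitei*.
The plural form *wapitei*: last vowel = /i/, a high vowel → -is → *wapiteiis*.

wapiteiis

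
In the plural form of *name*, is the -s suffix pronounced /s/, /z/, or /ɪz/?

/z/

The stem *name* ends in a voiced non-sibilant sound.
The plural suffix surfaces as /ɪz/ after sibilants, /s/ after other voiceless consonants, and /z/ after other voiced sounds.
So the plural -s on *name* is pronounced /z/.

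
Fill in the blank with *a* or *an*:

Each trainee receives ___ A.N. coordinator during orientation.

an

The indefinite article is chosen by the initial *sound* of the following word, not its spelling.
The initialism *A.N.* is read letter by letter; the first letter, A, is pronounced /eɪ/, which begins with a vowel sound.
So the article is *an*: Each trainee receives an A.N. coordinator during orientation.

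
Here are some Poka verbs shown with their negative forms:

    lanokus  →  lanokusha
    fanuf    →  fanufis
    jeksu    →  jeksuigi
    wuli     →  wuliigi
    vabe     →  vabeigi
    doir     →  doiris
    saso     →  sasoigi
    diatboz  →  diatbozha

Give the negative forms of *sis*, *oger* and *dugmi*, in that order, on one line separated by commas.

The alternation tracks the final sound of the stem — -ha when the stem ends in a sibilant (*lanokus*, *diatboz*); -is when the stem ends in a non-sibilant consonant (*fanuf*, *doir*); -igi when the stem ends in a vowel (*jeksu*, *wuli*, *vabe*, *saso*).
The final sound of *sis* is /s/, which is a sibilant, so the suffix is -ha, giving *sisha*.
Since the final sound of *oger* is /r/ (a non-sibilant consonant), it takes -is, giving *ogeris*.
Since the final sound of *dugmi* is /i/ (a vowel), it takes -igi, giving *dugmiigi*.

sisha, ogeris, dugmiigi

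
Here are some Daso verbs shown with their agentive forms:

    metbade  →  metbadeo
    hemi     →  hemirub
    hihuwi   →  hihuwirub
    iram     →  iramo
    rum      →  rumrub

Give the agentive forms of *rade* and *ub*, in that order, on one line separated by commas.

radeo, ubrub

The pattern is height harmony: -rub when the last vowel of the stem is a high vowel (*hemi*, *hihuwi*, *rum*); -o when the last vowel of the stem is a non-high vowel (*metbade*, *iram*).
The last vowel of *rade* is /e/, which is a non-high vowel, so the suffix is -o, giving *radeo*.
*ub*: last vowel = /u/, a high vowel → -rub → *ubrub*.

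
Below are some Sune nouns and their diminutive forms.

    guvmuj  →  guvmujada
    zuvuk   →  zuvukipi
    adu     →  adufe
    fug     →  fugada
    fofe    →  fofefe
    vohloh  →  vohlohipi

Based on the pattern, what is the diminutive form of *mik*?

mikipi

The pattern is voicing of the final sound: -ipi when the stem ends in a voiceless consonant (*zuvuk*, *vohloh*); -ada when the stem ends in a voiced consonant (*guvmuj*, *fug*); -fe when the stem ends in a vowel (*adu*, *fofe*).
*mik* — final sound /k/ (a voiceless consonant) → -ipi → *mikipi*.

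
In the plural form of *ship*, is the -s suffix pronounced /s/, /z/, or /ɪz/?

/s/

The stem *ship* ends in a voiceless non-sibilant consonant.
The plural suffix surfaces as /ɪz/ after sibilants, /s/ after other voiceless consonants, and /z/ after other voiced sounds.
So the plural -s on *ship* is pronounced /s/.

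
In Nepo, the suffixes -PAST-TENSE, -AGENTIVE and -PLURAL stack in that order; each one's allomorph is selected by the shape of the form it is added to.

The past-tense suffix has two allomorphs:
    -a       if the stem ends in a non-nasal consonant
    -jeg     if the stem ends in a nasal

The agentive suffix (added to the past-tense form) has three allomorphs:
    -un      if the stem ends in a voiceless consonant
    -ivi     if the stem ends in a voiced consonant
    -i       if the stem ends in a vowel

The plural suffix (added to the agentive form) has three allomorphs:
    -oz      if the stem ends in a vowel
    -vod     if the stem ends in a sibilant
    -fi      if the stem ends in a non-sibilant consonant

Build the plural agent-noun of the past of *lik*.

likaioz

*lik* — final consonant /k/ (non-nasal) → -a → *lika*.
The past-tense form *lika* — final sound /a/ (a vowel) → -i → *likai*.
Since the final sound of the agentive form *likai* is /i/ (a vowel), it takes -oz, giving *likaioz*.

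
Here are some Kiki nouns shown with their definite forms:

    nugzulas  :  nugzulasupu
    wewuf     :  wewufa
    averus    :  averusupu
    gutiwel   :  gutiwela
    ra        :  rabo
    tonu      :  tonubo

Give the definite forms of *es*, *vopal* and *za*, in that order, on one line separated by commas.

esupu, vopala, zabo

Looking at the final sound of each stem: -upu when the stem ends in a sibilant (*nugzulas*, *averus*); -a when the stem ends in a non-sibilant consonant (*wewuf*, *gutiwel*); -bo when the stem ends in a vowel (*ra*, *tonu*).
The final sound of *es* is /s/, which is a sibilant, so the suffix is -upu, giving *esupu*.
*vopal* — final sound /l/ (a non-sibilant consonant) → -a → *vopala*.
The final sound of *za* is /a/, which is a vowel, so the suffix is -bo, giving *zabo*.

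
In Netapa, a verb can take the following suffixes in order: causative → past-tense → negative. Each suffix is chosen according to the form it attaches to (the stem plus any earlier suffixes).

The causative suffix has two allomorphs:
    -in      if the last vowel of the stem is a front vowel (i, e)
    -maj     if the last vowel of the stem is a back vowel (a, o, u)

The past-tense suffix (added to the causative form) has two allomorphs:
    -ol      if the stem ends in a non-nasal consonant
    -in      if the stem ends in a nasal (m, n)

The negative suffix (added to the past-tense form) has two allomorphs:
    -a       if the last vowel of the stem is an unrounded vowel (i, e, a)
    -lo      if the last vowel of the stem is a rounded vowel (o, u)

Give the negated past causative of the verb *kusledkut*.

The last vowel of *kusledkut* is /u/, which is a back vowel, so the causative suffix is -maj, giving *kusledkutmaj*.
Since the final consonant of the causative form *kusledkutmaj* is /j/ (non-nasal), it takes -ol, giving *kusledkutmajol*.
The past-tense form *kusledkutmajol* — last vowel /o/ (a rounded vowel) → -lo → *kusledkutmajollo*.

kusledkutmajollo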